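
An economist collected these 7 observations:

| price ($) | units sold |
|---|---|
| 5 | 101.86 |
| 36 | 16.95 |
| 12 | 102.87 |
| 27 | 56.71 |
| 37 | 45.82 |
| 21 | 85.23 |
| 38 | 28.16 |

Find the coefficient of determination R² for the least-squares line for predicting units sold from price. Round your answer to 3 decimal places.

n = 7, Σx = 176, Σy = 437.6, Σxy = 8440.36, Σx² = 5448, Σy² = 34617.634
Sxx = Σx² − (Σx)²/n = 5448 − 4425.142857 = 1022.857143
Sxy = Σxy − (Σx)(Σy)/n = 8440.36 − 11002.514286 = -2562.154286
Syy = Σy² − (Σy)²/n = 34617.634 − 27356.251429 = 7261.382571
R² = Sxy²/(Sxx·Syy) = (-2562.154286)²/(1022.857143·7261.382571) = 0.883845

0.884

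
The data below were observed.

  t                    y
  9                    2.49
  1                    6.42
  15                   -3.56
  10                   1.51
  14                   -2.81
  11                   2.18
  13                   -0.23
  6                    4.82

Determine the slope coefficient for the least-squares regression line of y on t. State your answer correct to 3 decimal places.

n = 8, Σx = 79, Σy = 10.82, Σxy = 1.1, Σx² = 929
Sxx = Σx² − (Σx)²/n = 929 − 780.125 = 148.875
Sxy = Σxy − (Σx)(Σy)/n = 1.1 − 106.8475 = -105.7475
b = Sxy/Sxx = -105.7475/148.875 = -0.710311

-0.710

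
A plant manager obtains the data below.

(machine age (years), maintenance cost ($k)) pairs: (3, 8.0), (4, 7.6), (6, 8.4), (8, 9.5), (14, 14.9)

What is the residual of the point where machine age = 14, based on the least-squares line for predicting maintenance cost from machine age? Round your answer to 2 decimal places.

n = 5, Σx = 35, Σy = 48.4, Σxy = 389.4, Σx² = 321
Sxx = Σx² − (Σx)²/n = 321 − 245 = 76
Sxy = Σxy − (Σx)(Σy)/n = 389.4 − 338.8 = 50.6
b = Sxy/Sxx = 50.6/76 = 0.665789
a = ȳ − b·x̄ = 9.68 − 0.665789·7 = 5.019474
ŷ(14) = 5.019474 + 0.665789·14 = 14.340526
residual = y − ŷ = 14.9 − 14.340526 = 0.559474

0.56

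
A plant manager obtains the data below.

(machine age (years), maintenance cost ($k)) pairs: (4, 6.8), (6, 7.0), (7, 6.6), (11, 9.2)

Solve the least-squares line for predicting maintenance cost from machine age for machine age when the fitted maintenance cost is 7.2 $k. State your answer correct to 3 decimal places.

n = 4, Σx = 28, Σy = 29.6, Σxy = 216.6, Σx² = 222
Sxx = Σx² − (Σx)²/n = 222 − 196 = 26
Sxy = Σxy − (Σx)(Σy)/n = 216.6 − 207.2 = 9.4
b = Sxy/Sxx = 9.4/26 = 0.361538
a = ȳ − b·x̄ = 7.4 − 0.361538·7 = 4.869231
Set a + b·x = 7.2: x = (7.2 − 4.869231) / 0.361538 = 6.446809

6.447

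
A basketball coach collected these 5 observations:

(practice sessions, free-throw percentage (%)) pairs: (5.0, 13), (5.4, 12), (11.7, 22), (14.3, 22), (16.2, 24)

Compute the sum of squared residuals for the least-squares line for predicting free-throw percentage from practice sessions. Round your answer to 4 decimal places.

n = 5, Σx = 52.6, Σy = 93, Σxy = 1090.6, Σx² = 657.98, Σy² = 1857
Sxx = Σx² − (Σx)²/n = 657.98 − 553.352 = 104.628
Sxy = Σxy − (Σx)(Σy)/n = 1090.6 − 978.36 = 112.24
Syy = Σy² − (Σy)²/n = 1857 − 1729.8 = 127.2
b = Sxy/Sxx = 112.24/104.628 = 1.072753
SSE = Syy − b·Sxy = 127.2 − 1.072753·112.24 = 6.794204

6.7942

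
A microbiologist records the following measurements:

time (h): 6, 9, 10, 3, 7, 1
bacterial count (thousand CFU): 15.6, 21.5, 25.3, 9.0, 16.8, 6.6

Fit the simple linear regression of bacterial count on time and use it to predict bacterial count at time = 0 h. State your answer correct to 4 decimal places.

3.5500

n = 6, Σx = 36, Σy = 94.8, Σxy = 691.3, Σx² = 276
Sxx = Σx² − (Σx)²/n = 276 − 216 = 60
Sxy = Σxy − (Σx)(Σy)/n = 691.3 − 568.8 = 122.5
b = Sxy/Sxx = 122.5/60 = 2.041667
a = ȳ − b·x̄ = 15.8 − 2.041667·6 = 3.55
ŷ(0) = a + b·0 = 3.55 + 2.041667·0 = 3.55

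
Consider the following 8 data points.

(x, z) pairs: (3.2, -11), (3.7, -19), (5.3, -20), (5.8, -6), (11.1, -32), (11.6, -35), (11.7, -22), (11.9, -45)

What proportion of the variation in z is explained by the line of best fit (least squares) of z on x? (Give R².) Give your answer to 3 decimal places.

n = 8, Σx = 64.3, Σy = -190, Σxy = -1800.4, Σx² = 621.93, Σy² = 5676
Sxx = Σx² − (Σx)²/n = 621.93 − 516.81125 = 105.11875
Sxy = Σxy − (Σx)(Σy)/n = -1800.4 − (-1527.125) = -273.275
Syy = Σy² − (Σy)²/n = 5676 − 4512.5 = 1163.5
R² = Sxy²/(Sxx·Syy) = (-273.275)²/(105.11875·1163.5) = 0.610595

0.611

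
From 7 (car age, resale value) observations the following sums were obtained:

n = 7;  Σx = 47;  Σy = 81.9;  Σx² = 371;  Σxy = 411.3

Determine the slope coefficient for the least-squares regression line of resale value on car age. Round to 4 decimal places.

Sxx = Σx² − (Σx)²/n = 371 − 315.571429 = 55.428571
Sxy = Σxy − (Σx)(Σy)/n = 411.3 − 549.9 = -138.6
b = Sxy/Sxx = -138.6/55.428571 = -2.500515

-2.5005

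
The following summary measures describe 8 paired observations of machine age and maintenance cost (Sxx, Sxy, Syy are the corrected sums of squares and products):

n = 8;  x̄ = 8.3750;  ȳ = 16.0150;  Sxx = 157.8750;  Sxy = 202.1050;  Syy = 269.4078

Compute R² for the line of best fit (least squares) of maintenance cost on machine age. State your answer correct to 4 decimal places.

R² = Sxy²/(Sxx·Syy) = (202.105)²/(157.875·269.4078) = 0.960352

0.9604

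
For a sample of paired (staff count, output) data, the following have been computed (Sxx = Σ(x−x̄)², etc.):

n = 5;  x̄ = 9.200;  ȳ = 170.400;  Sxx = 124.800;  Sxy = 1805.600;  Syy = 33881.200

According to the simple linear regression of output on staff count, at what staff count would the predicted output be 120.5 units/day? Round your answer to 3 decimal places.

b = Sxy/Sxx = 1805.6/124.8 = 14.467949
a = ȳ − b·x̄ = 170.4 − 14.467949·9.2 = 37.294872
Set a + b·x = 120.5: x = (120.5 − 37.294872) / 14.467949 = 5.750997

5.751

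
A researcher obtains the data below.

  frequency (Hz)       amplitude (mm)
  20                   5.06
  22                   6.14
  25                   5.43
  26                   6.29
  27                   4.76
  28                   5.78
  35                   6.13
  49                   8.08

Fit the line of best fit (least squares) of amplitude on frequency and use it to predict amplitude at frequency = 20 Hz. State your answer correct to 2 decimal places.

n = 8, Σx = 232, Σy = 47.67, Σxy = 1436.4, Σx² = 7324
Sxx = Σx² − (Σx)²/n = 7324 − 6728 = 596
Sxy = Σxy − (Σx)(Σy)/n = 1436.4 − 1382.43 = 53.97
b = Sxy/Sxx = 53.97/596 = 0.090554
a = ȳ − b·x̄ = 5.95875 − 0.090554·29 = 3.332693
ŷ(20) = a + b·20 = 3.332693 + 0.090554·20 = 5.143767

5.14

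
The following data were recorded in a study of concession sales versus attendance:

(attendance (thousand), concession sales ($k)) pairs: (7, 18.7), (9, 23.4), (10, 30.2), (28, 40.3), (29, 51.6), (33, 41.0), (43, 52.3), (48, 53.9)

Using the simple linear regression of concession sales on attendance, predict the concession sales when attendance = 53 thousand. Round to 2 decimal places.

n = 8, Σx = 207, Σy = 311.4, Σxy = 9457.4, Σx² = 7097
Sxx = Σx² − (Σx)²/n = 7097 − 5356.125 = 1740.875
Sxy = Σxy − (Σx)(Σy)/n = 9457.4 − 8057.475 = 1399.925
b = Sxy/Sxx = 1399.925/1740.875 = 0.804150
a = ȳ − b·x̄ = 38.925 − 0.804150·25.875 = 18.117613
ŷ(53) = a + b·53 = 18.117613 + 0.804150·53 = 60.737574

60.74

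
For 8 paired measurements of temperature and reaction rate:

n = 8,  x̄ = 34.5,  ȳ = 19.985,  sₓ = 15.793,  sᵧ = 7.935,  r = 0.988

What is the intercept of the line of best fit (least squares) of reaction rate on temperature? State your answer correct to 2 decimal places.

b = r · sᵧ/sₓ = 0.988 · 7.935/15.793 = 0.496409
a = ȳ − b·x̄ = 19.985 − 0.496409·34.5 = 2.858906

2.86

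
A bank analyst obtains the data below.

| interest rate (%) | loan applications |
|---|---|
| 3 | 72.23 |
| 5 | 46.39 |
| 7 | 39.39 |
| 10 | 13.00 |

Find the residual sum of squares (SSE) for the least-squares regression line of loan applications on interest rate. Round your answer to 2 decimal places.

n = 4, Σx = 25, Σy = 171.01, Σxy = 854.37, Σx² = 183, Σy² = 9089.7771
Sxx = Σx² − (Σx)²/n = 183 − 156.25 = 26.75
Sxy = Σxy − (Σx)(Σy)/n = 854.37 − 1068.8125 = -214.4425
Syy = Σy² − (Σy)²/n = 9089.7771 − 7311.105025 = 1778.672075
b = Sxy/Sxx = -214.4425/26.75 = -8.016542
SSE = Syy − b·Sxy = 1778.672075 − (-8.016542)·(-214.4425) = 59.584755

59.58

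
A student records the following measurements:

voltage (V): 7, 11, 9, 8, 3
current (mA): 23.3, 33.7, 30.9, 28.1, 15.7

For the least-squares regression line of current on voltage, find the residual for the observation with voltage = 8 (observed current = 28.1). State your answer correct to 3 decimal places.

n = 5, Σx = 38, Σy = 131.7, Σxy = 1083.8, Σx² = 324
Sxx = Σx² − (Σx)²/n = 324 − 288.8 = 35.2
Sxy = Σxy − (Σx)(Σy)/n = 1083.8 − 1000.92 = 82.88
b = Sxy/Sxx = 82.88/35.2 = 2.354545
a = ȳ − b·x̄ = 26.34 − 2.354545·7.6 = 8.445455
ŷ(8) = 8.445455 + 2.354545·8 = 27.281818
residual = y − ŷ = 28.1 − 27.281818 = 0.818182

0.818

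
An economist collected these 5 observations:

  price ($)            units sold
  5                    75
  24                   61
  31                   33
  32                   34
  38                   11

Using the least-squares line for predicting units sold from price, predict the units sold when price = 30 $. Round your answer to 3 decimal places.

n = 5, Σx = 130, Σy = 214, Σxy = 4368, Σx² = 4030
Sxx = Σx² − (Σx)²/n = 4030 − 3380 = 650
Sxy = Σxy − (Σx)(Σy)/n = 4368 − 5564 = -1196
b = Sxy/Sxx = -1196/650 = -1.84
a = ȳ − b·x̄ = 42.8 − (-1.84)·26 = 90.64
ŷ(30) = a + b·30 = 90.64 + (-1.84)·30 = 35.44

35.440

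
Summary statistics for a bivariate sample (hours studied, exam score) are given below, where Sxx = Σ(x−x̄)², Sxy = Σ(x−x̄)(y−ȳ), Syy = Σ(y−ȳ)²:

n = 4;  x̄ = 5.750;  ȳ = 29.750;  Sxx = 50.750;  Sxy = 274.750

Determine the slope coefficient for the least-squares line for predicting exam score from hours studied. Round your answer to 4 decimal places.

b = Sxy/Sxx = 274.75/50.75 = 5.413793

5.4138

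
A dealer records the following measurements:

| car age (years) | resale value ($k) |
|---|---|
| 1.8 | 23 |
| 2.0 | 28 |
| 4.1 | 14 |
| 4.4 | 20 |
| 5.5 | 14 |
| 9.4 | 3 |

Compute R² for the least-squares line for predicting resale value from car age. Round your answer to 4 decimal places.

0.8896

n = 6, Σx = 27.2, Σy = 102, Σxy = 348, Σx² = 162.02, Σy² = 2114
Sxx = Σx² − (Σx)²/n = 162.02 − 123.306667 = 38.713333
Sxy = Σxy − (Σx)(Σy)/n = 348 − 462.4 = -114.4
Syy = Σy² − (Σy)²/n = 2114 − 1734 = 380
R² = Sxy²/(Sxx·Syy) = (-114.4)²/(38.713333·380) = 0.889627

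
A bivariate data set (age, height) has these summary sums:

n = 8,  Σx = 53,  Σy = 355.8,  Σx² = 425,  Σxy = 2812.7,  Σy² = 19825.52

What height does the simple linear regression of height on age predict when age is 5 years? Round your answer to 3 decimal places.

Sxx = Σx² − (Σx)²/n = 425 − 351.125 = 73.875
Sxy = Σxy − (Σx)(Σy)/n = 2812.7 − 2357.175 = 455.525
b = Sxy/Sxx = 455.525/73.875 = 6.166159
a = ȳ − b·x̄ = 44.475 − 6.166159·6.625 = 3.624196
ŷ(5) = a + b·5 = 3.624196 + 6.166159·5 = 34.454992

34.455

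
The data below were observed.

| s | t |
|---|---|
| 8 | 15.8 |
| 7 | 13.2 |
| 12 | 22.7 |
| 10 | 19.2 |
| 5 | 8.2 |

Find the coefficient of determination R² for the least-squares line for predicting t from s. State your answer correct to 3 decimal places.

0.989

n = 5, Σx = 42, Σy = 79.1, Σxy = 724.2, Σx² = 382, Σy² = 1375.05
Sxx = Σx² − (Σx)²/n = 382 − 352.8 = 29.2
Sxy = Σxy − (Σx)(Σy)/n = 724.2 − 664.44 = 59.76
Syy = Σy² − (Σy)²/n = 1375.05 − 1251.362 = 123.688
R² = Sxy²/(Sxx·Syy) = (59.76)²/(29.2·123.688) = 0.988805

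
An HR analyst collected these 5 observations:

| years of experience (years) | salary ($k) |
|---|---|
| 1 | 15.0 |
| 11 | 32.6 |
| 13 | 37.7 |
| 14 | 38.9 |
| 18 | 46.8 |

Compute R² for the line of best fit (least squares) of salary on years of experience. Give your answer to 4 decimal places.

0.9980

n = 5, Σx = 57, Σy = 171, Σxy = 2250.7, Σx² = 811, Σy² = 6412.5
Sxx = Σx² − (Σx)²/n = 811 − 649.8 = 161.2
Sxy = Σxy − (Σx)(Σy)/n = 2250.7 − 1949.4 = 301.3
Syy = Σy² − (Σy)²/n = 6412.5 − 5848.2 = 564.3
R² = Sxy²/(Sxx·Syy) = (301.3)²/(161.2·564.3) = 0.997983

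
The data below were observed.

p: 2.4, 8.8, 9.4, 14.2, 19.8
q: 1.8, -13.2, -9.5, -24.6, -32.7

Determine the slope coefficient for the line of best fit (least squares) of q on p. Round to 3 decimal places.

-2.035

n = 5, Σx = 54.6, Σy = -78.2, Σxy = -1197.92, Σx² = 765.24
Sxx = Σx² − (Σx)²/n = 765.24 − 596.232 = 169.008
Sxy = Σxy − (Σx)(Σy)/n = -1197.92 − (-853.944) = -343.976
b = Sxy/Sxx = -343.976/169.008 = -2.035265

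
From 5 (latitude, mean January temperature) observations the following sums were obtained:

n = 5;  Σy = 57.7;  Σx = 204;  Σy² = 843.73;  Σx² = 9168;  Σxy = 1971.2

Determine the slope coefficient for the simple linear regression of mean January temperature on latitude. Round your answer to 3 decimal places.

-0.453

Sxx = Σx² − (Σx)²/n = 9168 − 8323.2 = 844.8
Sxy = Σxy − (Σx)(Σy)/n = 1971.2 − 2354.16 = -382.96
b = Sxy/Sxx = -382.96/844.8 = -0.453314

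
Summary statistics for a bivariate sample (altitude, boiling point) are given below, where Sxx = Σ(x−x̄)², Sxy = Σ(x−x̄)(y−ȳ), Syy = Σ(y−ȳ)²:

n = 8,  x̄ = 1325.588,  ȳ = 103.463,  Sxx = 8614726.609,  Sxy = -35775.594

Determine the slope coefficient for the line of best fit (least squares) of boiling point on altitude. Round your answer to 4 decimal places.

b = Sxy/Sxx = -35775.594/8614726.609 = -0.004153

-0.0042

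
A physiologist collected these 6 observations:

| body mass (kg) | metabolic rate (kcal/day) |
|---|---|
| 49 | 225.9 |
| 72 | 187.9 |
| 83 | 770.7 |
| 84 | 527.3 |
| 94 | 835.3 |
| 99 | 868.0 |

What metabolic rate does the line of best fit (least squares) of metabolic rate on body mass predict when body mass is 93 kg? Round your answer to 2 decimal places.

n = 6, Σx = 481, Σy = 3415.1, Σxy = 297309.4, Σx² = 40167
Sxx = Σx² − (Σx)²/n = 40167 − 38560.166667 = 1606.833333
Sxy = Σxy − (Σx)(Σy)/n = 297309.4 − 273777.183333 = 23532.216667
b = Sxy/Sxx = 23532.216667/1606.833333 = 14.645089
a = ȳ − b·x̄ = 569.183333 − 14.645089·80.166667 = -604.864609
ŷ(93) = a + b·93 = -604.864609 + 14.645089·93 = 757.128638

757.13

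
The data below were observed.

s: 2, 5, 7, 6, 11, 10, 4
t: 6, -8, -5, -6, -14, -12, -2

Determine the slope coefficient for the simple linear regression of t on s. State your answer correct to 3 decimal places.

n = 7, Σx = 45, Σy = -41, Σxy = -381, Σx² = 351
Sxx = Σx² − (Σx)²/n = 351 − 289.285714 = 61.714286
Sxy = Σxy − (Σx)(Σy)/n = -381 − (-263.571429) = -117.428571
b = Sxy/Sxx = -117.428571/61.714286 = -1.902778

-1.903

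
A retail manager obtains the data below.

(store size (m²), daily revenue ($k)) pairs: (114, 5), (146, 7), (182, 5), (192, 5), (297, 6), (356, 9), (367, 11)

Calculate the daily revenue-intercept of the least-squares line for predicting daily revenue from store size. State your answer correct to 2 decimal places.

2.58

n = 7, Σx = 1654, Σy = 48, Σxy = 12485, Σx² = 453934
Sxx = Σx² − (Σx)²/n = 453934 − 390816.571429 = 63117.428571
Sxy = Σxy − (Σx)(Σy)/n = 12485 − 11341.714286 = 1143.285714
b = Sxy/Sxx = 1143.285714/63117.428571 = 0.018114
a = ȳ − b·x̄ = 6.857143 − 0.018114·236.285714 = 2.577151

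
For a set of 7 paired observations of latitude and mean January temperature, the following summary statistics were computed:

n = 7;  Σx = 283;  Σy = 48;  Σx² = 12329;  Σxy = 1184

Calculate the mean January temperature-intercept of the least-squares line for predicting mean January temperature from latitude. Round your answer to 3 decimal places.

Sxx = Σx² − (Σx)²/n = 12329 − 11441.285714 = 887.714286
Sxy = Σxy − (Σx)(Σy)/n = 1184 − 1940.571429 = -756.571429
b = Sxy/Sxx = -756.571429/887.714286 = -0.852269
a = ȳ − b·x̄ = 6.857143 − (-0.852269)·40.428571 = 41.313164

41.313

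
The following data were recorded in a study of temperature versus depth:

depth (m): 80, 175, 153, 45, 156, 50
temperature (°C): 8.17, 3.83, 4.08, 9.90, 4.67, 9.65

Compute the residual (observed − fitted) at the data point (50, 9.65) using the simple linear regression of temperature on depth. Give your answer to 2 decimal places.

n = 6, Σx = 659, Σy = 40.3, Σxy = 3604.61, Σx² = 89295
Sxx = Σx² − (Σx)²/n = 89295 − 72380.166667 = 16914.833333
Sxy = Σxy − (Σx)(Σy)/n = 3604.61 − 4426.283333 = -821.673333
b = Sxy/Sxx = -821.673333/16914.833333 = -0.048577
a = ȳ − b·x̄ = 6.716667 − (-0.048577)·109.833333 = 12.052050
ŷ(50) = 12.052050 + (-0.048577)·50 = 9.623196
residual = y − ŷ = 9.65 − 9.623196 = 0.026804

0.03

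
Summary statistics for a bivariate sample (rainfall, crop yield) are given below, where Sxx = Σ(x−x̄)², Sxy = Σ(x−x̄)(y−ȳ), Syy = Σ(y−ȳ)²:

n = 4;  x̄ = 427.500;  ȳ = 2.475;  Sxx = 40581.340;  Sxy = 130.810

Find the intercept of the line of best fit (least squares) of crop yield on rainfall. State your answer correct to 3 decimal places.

b = Sxy/Sxx = 130.81/40581.34 = 0.003223
a = ȳ − b·x̄ = 2.475 − 0.003223·427.5 = 1.096995

1.097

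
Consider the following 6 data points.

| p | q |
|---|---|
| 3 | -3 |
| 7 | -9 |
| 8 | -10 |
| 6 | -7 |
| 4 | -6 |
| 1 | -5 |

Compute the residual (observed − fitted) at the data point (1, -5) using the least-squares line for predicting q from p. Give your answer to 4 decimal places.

n = 6, Σx = 29, Σy = -40, Σxy = -223, Σx² = 175
Sxx = Σx² − (Σx)²/n = 175 − 140.166667 = 34.833333
Sxy = Σxy − (Σx)(Σy)/n = -223 − (-193.333333) = -29.666667
b = Sxy/Sxx = -29.666667/34.833333 = -0.851675
a = ȳ − b·x̄ = -6.666667 − (-0.851675)·4.833333 = -2.550239
ŷ(1) = -2.550239 + (-0.851675)·1 = -3.401914
residual = y − ŷ = -5 − (-3.401914) = -1.598086

-1.5981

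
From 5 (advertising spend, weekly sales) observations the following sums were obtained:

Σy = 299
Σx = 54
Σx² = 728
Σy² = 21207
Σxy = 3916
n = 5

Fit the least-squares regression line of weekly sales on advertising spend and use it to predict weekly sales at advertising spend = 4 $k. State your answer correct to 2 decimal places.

Sxx = Σx² − (Σx)²/n = 728 − 583.2 = 144.8
Sxy = Σxy − (Σx)(Σy)/n = 3916 − 3229.2 = 686.8
b = Sxy/Sxx = 686.8/144.8 = 4.743094
a = ȳ − b·x̄ = 59.8 − 4.743094·10.8 = 8.574586
ŷ(4) = a + b·4 = 8.574586 + 4.743094·4 = 27.546961

27.55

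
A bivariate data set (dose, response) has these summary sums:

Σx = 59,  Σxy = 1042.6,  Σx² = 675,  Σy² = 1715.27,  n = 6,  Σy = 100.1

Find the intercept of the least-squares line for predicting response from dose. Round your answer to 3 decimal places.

10.640

Sxx = Σx² − (Σx)²/n = 675 − 580.166667 = 94.833333
Sxy = Σxy − (Σx)(Σy)/n = 1042.6 − 984.316667 = 58.283333
b = Sxy/Sxx = 58.283333/94.833333 = 0.614587
a = ȳ − b·x̄ = 16.683333 − 0.614587·9.833333 = 10.639895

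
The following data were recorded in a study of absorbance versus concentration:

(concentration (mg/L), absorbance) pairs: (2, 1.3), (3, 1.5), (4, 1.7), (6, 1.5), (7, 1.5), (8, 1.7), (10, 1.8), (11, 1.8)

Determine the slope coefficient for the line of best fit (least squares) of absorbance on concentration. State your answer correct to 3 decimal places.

n = 8, Σx = 51, Σy = 12.8, Σxy = 84.8, Σx² = 399
Sxx = Σx² − (Σx)²/n = 399 − 325.125 = 73.875
Sxy = Σxy − (Σx)(Σy)/n = 84.8 − 81.6 = 3.2
b = Sxy/Sxx = 3.2/73.875 = 0.043316

0.043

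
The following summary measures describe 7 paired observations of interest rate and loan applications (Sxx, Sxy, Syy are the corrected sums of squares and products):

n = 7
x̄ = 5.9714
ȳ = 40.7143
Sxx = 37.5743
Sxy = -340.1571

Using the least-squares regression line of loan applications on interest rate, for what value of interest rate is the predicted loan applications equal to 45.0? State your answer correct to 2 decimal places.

5.50

b = Sxy/Sxx = -340.1571/37.5743 = -9.052919
a = ȳ − b·x̄ = 40.7143 − (-9.052919)·5.9714 = 94.772901
Set a + b·x = 45.0: x = (45.0 − 94.772901) / (-9.052919) = 5.497995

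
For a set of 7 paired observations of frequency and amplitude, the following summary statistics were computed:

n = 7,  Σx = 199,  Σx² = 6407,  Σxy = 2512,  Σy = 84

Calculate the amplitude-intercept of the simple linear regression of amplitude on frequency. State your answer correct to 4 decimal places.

Sxx = Σx² − (Σx)²/n = 6407 − 5657.285714 = 749.714286
Sxy = Σxy − (Σx)(Σy)/n = 2512 − 2388 = 124
b = Sxy/Sxx = 124/749.714286 = 0.165396
a = ȳ − b·x̄ = 12 − 0.165396·28.428571 = 7.298018

7.2980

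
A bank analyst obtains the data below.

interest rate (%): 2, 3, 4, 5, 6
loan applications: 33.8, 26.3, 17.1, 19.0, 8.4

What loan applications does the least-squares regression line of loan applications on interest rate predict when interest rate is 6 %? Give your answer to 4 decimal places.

n = 5, Σx = 20, Σy = 104.6, Σxy = 360.3, Σx² = 90
Sxx = Σx² − (Σx)²/n = 90 − 80 = 10
Sxy = Σxy − (Σx)(Σy)/n = 360.3 − 418.4 = -58.1
b = Sxy/Sxx = -58.1/10 = -5.81
a = ȳ − b·x̄ = 20.92 − (-5.81)·4 = 44.16
ŷ(6) = a + b·6 = 44.16 + (-5.81)·6 = 9.3

9.3000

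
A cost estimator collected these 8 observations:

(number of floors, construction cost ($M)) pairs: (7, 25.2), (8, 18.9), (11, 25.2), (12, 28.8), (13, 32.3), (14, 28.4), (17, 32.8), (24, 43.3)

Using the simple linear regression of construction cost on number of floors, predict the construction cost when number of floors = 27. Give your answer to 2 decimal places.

46.41

n = 8, Σx = 106, Σy = 234.9, Σxy = 3364.7, Σx² = 1608
Sxx = Σx² − (Σx)²/n = 1608 − 1404.5 = 203.5
Sxy = Σxy − (Σx)(Σy)/n = 3364.7 − 3112.425 = 252.275
b = Sxy/Sxx = 252.275/203.5 = 1.239681
a = ȳ − b·x̄ = 29.3625 − 1.239681·13.25 = 12.936732
ŷ(27) = a + b·27 = 12.936732 + 1.239681·27 = 46.408108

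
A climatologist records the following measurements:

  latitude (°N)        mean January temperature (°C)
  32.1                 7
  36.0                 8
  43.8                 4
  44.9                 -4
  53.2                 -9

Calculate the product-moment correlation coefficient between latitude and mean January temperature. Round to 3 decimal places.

-0.914

n = 5, Σx = 210, Σy = 6, Σxy = 29.5, Σx² = 9091.1, Σy² = 226
Sxx = Σx² − (Σx)²/n = 9091.1 − 8820 = 271.1
Sxy = Σxy − (Σx)(Σy)/n = 29.5 − 252 = -222.5
Syy = Σy² − (Σy)²/n = 226 − 7.2 = 218.8
r = Sxy/√(Sxx·Syy) = -222.5/√(59316.68) = -222.5/243.550159 = -0.913570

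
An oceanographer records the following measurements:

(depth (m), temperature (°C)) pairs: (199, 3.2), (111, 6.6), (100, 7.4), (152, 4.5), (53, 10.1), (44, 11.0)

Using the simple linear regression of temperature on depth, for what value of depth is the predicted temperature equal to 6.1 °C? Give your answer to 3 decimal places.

n = 6, Σx = 659, Σy = 42.8, Σxy = 3812.7, Σx² = 89771
Sxx = Σx² − (Σx)²/n = 89771 − 72380.166667 = 17390.833333
Sxy = Σxy − (Σx)(Σy)/n = 3812.7 − 4700.866667 = -888.166667
b = Sxy/Sxx = -888.166667/17390.833333 = -0.051071
a = ȳ − b·x̄ = 7.133333 − (-0.051071)·109.833333 = 12.742628
Set a + b·x = 6.1: x = (6.1 − 12.742628) / (-0.051071) = 130.066617

130.067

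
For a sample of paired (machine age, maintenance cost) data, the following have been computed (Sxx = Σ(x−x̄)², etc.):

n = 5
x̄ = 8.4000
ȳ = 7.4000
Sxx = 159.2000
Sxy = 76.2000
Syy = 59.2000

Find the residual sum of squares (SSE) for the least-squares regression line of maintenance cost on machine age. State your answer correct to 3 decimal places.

22.727

b = Sxy/Sxx = 76.2/159.2 = 0.478643
SSE = Syy − b·Sxy = 59.2 − 0.478643·76.2 = 22.727387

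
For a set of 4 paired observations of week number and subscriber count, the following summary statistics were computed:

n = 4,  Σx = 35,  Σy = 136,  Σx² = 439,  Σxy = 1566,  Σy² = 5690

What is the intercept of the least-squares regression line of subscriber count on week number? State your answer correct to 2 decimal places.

9.22

Sxx = Σx² − (Σx)²/n = 439 − 306.25 = 132.75
Sxy = Σxy − (Σx)(Σy)/n = 1566 − 1190 = 376
b = Sxy/Sxx = 376/132.75 = 2.832392
a = ȳ − b·x̄ = 34 − 2.832392·8.75 = 9.216573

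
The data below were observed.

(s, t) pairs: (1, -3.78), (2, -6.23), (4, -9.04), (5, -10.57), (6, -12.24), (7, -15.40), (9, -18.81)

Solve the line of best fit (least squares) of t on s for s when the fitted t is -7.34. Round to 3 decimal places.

2.942

n = 7, Σx = 34, Σy = -76.07, Σxy = -455.78, Σx² = 212
Sxx = Σx² − (Σx)²/n = 212 − 165.142857 = 46.857143
Sxy = Σxy − (Σx)(Σy)/n = -455.78 − (-369.482857) = -86.297143
b = Sxy/Sxx = -86.297143/46.857143 = -1.841707
a = ȳ − b·x̄ = -10.867143 − (-1.841707)·4.857143 = -1.921707
Set a + b·x = -7.34: x = (-7.34 − (-1.921707)) / (-1.841707) = 2.941994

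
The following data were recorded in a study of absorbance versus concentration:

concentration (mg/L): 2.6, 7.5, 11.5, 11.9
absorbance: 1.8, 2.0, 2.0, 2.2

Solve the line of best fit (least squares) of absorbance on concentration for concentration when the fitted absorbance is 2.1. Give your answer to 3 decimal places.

11.402

n = 4, Σx = 33.5, Σy = 8, Σxy = 68.86, Σx² = 336.87
Sxx = Σx² − (Σx)²/n = 336.87 − 280.5625 = 56.3075
Sxy = Σxy − (Σx)(Σy)/n = 68.86 − 67 = 1.86
b = Sxy/Sxx = 1.86/56.3075 = 0.033033
a = ȳ − b·x̄ = 2 − 0.033033·8.375 = 1.723349
Set a + b·x = 2.1: x = (2.1 − 1.723349) / 0.033033 = 11.402285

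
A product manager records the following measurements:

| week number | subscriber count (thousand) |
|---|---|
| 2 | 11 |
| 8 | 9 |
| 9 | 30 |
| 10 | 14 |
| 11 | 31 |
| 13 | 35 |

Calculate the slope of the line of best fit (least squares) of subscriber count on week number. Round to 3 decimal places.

2.141

n = 6, Σx = 53, Σy = 130, Σxy = 1300, Σx² = 539
Sxx = Σx² − (Σx)²/n = 539 − 468.166667 = 70.833333
Sxy = Σxy − (Σx)(Σy)/n = 1300 − 1148.333333 = 151.666667
b = Sxy/Sxx = 151.666667/70.833333 = 2.141176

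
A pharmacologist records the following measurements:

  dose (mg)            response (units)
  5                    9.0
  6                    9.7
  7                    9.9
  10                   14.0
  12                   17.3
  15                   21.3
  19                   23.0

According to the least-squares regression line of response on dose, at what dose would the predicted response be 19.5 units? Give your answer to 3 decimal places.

n = 7, Σx = 74, Σy = 104.2, Σxy = 1276.6, Σx² = 940
Sxx = Σx² − (Σx)²/n = 940 − 782.285714 = 157.714286
Sxy = Σxy − (Σx)(Σy)/n = 1276.6 − 1101.542857 = 175.057143
b = Sxy/Sxx = 175.057143/157.714286 = 1.109964
a = ȳ − b·x̄ = 14.885714 − 1.109964·10.571429 = 3.151812
Set a + b·x = 19.5: x = (19.5 − 3.151812) / 1.109964 = 14.728578

14.729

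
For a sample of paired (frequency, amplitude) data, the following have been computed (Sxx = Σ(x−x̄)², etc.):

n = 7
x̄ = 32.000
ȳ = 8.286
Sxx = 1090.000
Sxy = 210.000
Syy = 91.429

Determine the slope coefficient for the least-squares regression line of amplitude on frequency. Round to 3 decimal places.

0.193

b = Sxy/Sxx = 210/1090 = 0.192661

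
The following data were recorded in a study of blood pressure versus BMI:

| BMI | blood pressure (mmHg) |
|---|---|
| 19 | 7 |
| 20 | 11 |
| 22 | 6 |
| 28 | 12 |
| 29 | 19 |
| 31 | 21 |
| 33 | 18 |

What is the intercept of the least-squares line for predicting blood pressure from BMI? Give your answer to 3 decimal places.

n = 7, Σx = 182, Σy = 94, Σxy = 2617, Σx² = 4920
Sxx = Σx² − (Σx)²/n = 4920 − 4732 = 188
Sxy = Σxy − (Σx)(Σy)/n = 2617 − 2444 = 173
b = Sxy/Sxx = 173/188 = 0.920213
a = ȳ − b·x̄ = 13.428571 − 0.920213·26 = -10.496960

-10.497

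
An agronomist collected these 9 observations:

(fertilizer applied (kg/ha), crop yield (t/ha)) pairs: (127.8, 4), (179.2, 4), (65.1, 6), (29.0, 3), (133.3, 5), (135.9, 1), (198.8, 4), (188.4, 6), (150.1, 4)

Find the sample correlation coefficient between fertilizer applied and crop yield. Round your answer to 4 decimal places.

0.1005

n = 9, Σx = 1207.6, Σy = 37, Σxy = 5034, Σx² = 187308.2, Σy² = 171
Sxx = Σx² − (Σx)²/n = 187308.2 − 162033.084444 = 25275.115556
Sxy = Σxy − (Σx)(Σy)/n = 5034 − 4964.577778 = 69.422222
Syy = Σy² − (Σy)²/n = 171 − 152.111111 = 18.888889
r = Sxy/√(Sxx·Syy) = 69.422222/√(477418.849383) = 69.422222/690.955027 = 0.100473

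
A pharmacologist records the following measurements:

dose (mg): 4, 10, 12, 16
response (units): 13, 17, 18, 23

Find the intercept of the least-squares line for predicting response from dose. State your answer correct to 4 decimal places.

9.2800

n = 4, Σx = 42, Σy = 71, Σxy = 806, Σx² = 516
Sxx = Σx² − (Σx)²/n = 516 − 441 = 75
Sxy = Σxy − (Σx)(Σy)/n = 806 − 745.5 = 60.5
b = Sxy/Sxx = 60.5/75 = 0.806667
a = ȳ − b·x̄ = 17.75 − 0.806667·10.5 = 9.28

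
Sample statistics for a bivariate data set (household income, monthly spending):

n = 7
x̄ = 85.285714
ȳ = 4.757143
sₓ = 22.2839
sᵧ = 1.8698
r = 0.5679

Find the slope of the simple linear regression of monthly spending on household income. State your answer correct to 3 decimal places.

0.048

b = r · sᵧ/sₓ = 0.5679 · 1.8698/22.2839 = 0.047651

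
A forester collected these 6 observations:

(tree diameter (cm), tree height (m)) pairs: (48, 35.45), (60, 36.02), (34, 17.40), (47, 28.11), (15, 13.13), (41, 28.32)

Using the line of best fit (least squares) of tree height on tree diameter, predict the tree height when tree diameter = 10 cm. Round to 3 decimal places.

8.908

n = 6, Σx = 245, Σy = 158.43, Σxy = 7133.64, Σx² = 11175
Sxx = Σx² − (Σx)²/n = 11175 − 10004.166667 = 1170.833333
Sxy = Σxy − (Σx)(Σy)/n = 7133.64 − 6469.225 = 664.415
b = Sxy/Sxx = 664.415/1170.833333 = 0.567472
a = ȳ − b·x̄ = 26.405 − 0.567472·40.833333 = 3.233231
ŷ(10) = a + b·10 = 3.233231 + 0.567472·10 = 8.907950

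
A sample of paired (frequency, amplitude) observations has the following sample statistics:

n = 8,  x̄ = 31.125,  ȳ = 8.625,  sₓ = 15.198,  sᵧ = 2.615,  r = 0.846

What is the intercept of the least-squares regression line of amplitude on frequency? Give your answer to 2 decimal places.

4.09

b = r · sᵧ/sₓ = 0.846 · 2.615/15.198 = 0.145565
a = ȳ − b·x̄ = 8.625 − 0.145565·31.125 = 4.094303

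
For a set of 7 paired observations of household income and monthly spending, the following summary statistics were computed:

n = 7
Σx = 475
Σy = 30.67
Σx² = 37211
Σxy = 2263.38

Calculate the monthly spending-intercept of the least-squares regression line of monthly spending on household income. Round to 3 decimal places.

Sxx = Σx² − (Σx)²/n = 37211 − 32232.142857 = 4978.857143
Sxy = Σxy − (Σx)(Σy)/n = 2263.38 − 2081.178571 = 182.201429
b = Sxy/Sxx = 182.201429/4978.857143 = 0.036595
a = ȳ − b·x̄ = 4.381429 − 0.036595·67.857143 = 1.898194

1.898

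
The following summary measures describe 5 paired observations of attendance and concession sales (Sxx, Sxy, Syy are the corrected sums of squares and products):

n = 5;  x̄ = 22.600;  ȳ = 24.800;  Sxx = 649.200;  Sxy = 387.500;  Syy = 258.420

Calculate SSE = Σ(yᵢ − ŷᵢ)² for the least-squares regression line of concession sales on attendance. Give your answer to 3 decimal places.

27.126

b = Sxy/Sxx = 387.5/649.2 = 0.596888
SSE = Syy − b·Sxy = 258.42 − 0.596888·387.5 = 27.125715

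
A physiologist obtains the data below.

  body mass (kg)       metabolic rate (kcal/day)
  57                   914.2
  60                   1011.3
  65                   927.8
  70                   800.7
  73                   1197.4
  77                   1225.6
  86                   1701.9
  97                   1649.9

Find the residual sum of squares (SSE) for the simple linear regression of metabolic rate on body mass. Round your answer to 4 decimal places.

n = 8, Σx = 585, Σy = 9428.8, Σxy = 717328.5, Σx² = 44037, Σy² = 11914918.4
Sxx = Σx² − (Σx)²/n = 44037 − 42778.125 = 1258.875
Sxy = Σxy − (Σx)(Σy)/n = 717328.5 − 689481 = 27847.5
Syy = Σy² − (Σy)²/n = 11914918.4 − 11112783.68 = 802134.72
b = Sxy/Sxx = 27847.5/1258.875 = 22.120941
SSE = Syy − b·Sxy = 802134.72 − 22.120941·27847.5 = 186121.806685

186121.8067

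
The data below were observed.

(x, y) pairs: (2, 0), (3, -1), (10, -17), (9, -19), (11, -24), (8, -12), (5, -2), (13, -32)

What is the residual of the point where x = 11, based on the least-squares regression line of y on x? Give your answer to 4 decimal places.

n = 8, Σx = 61, Σy = -107, Σxy = -1130, Σx² = 573
Sxx = Σx² − (Σx)²/n = 573 − 465.125 = 107.875
Sxy = Σxy − (Σx)(Σy)/n = -1130 − (-815.875) = -314.125
b = Sxy/Sxx = -314.125/107.875 = -2.911935
a = ȳ − b·x̄ = -13.375 − (-2.911935)·7.625 = 8.828505
ŷ(11) = 8.828505 + (-2.911935)·11 = -23.202781
residual = y − ŷ = -24 − (-23.202781) = -0.797219

-0.7972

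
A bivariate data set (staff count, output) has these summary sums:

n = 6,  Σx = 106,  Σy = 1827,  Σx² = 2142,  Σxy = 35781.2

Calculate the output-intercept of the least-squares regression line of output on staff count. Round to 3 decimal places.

74.645

Sxx = Σx² − (Σx)²/n = 2142 − 1872.666667 = 269.333333
Sxy = Σxy − (Σx)(Σy)/n = 35781.2 − 32277 = 3504.2
b = Sxy/Sxx = 3504.2/269.333333 = 13.010644
a = ȳ − b·x̄ = 304.5 − 13.010644·17.666667 = 74.645297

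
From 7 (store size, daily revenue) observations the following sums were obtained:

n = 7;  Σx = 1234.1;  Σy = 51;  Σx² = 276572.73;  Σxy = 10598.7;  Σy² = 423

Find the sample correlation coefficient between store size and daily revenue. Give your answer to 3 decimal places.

0.923

Sxx = Σx² − (Σx)²/n = 276572.73 − 217571.83 = 59000.9
Sxy = Σxy − (Σx)(Σy)/n = 10598.7 − 8991.3 = 1607.4
Syy = Σy² − (Σy)²/n = 423 − 371.571429 = 51.428571
r = Sxy/√(Sxx·Syy) = 1607.4/√(3034332) = 1607.4/1741.933409 = 0.922768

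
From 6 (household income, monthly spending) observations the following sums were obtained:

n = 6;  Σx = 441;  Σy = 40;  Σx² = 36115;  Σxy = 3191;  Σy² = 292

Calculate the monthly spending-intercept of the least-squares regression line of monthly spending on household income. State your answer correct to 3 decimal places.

Sxx = Σx² − (Σx)²/n = 36115 − 32413.5 = 3701.5
Sxy = Σxy − (Σx)(Σy)/n = 3191 − 2940 = 251
b = Sxy/Sxx = 251/3701.5 = 0.067810
a = ȳ − b·x̄ = 6.666667 − 0.067810·73.5 = 1.682606

1.683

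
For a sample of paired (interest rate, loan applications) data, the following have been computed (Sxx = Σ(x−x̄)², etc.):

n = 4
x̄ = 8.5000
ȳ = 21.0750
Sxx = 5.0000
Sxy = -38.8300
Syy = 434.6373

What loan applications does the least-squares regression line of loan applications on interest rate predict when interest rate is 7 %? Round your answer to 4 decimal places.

32.7240

b = Sxy/Sxx = -38.83/5 = -7.766
a = ȳ − b·x̄ = 21.075 − (-7.766)·8.5 = 87.086
ŷ(7) = a + b·7 = 87.086 + (-7.766)·7 = 32.724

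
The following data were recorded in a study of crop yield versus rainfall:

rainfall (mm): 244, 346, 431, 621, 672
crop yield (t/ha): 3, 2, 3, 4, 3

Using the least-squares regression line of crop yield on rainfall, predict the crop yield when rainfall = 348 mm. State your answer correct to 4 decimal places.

2.7596

n = 5, Σx = 2314, Σy = 15, Σxy = 7217, Σx² = 1202238
Sxx = Σx² − (Σx)²/n = 1202238 − 1070919.2 = 131318.8
Sxy = Σxy − (Σx)(Σy)/n = 7217 − 6942 = 275
b = Sxy/Sxx = 275/131318.8 = 0.002094
a = ȳ − b·x̄ = 3 − 0.002094·462.8 = 2.030832
ŷ(348) = a + b·348 = 2.030832 + 0.002094·348 = 2.759593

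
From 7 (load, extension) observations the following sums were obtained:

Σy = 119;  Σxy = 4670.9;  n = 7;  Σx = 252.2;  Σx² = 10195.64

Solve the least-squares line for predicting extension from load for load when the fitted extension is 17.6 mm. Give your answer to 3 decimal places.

Sxx = Σx² − (Σx)²/n = 10195.64 − 9086.405714 = 1109.234286
Sxy = Σxy − (Σx)(Σy)/n = 4670.9 − 4287.4 = 383.5
b = Sxy/Sxx = 383.5/1109.234286 = 0.345734
a = ȳ − b·x̄ = 17 − 0.345734·36.028571 = 4.543698
Set a + b·x = 17.6: x = (17.6 − 4.543698) / 0.345734 = 37.764010

37.764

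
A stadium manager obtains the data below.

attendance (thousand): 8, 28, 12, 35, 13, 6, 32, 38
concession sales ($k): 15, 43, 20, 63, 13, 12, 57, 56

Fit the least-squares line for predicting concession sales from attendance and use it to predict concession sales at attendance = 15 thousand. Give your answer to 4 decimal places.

n = 8, Σx = 172, Σy = 279, Σxy = 7962, Σx² = 4890
Sxx = Σx² − (Σx)²/n = 4890 − 3698 = 1192
Sxy = Σxy − (Σx)(Σy)/n = 7962 − 5998.5 = 1963.5
b = Sxy/Sxx = 1963.5/1192 = 1.647232
a = ȳ − b·x̄ = 34.875 − 1.647232·21.5 = -0.540478
ŷ(15) = a + b·15 = -0.540478 + 1.647232·15 = 24.167995

24.1680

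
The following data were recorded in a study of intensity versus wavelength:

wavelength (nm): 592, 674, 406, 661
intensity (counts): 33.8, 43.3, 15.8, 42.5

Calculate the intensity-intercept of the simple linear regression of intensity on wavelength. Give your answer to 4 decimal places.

-26.4063

n = 4, Σx = 2333, Σy = 135.4, Σxy = 83701.1, Σx² = 1406497
Sxx = Σx² − (Σx)²/n = 1406497 − 1360722.25 = 45774.75
Sxy = Σxy − (Σx)(Σy)/n = 83701.1 − 78972.05 = 4729.05
b = Sxy/Sxx = 4729.05/45774.75 = 0.103311
a = ȳ − b·x̄ = 33.85 − 0.103311·583.25 = -26.406329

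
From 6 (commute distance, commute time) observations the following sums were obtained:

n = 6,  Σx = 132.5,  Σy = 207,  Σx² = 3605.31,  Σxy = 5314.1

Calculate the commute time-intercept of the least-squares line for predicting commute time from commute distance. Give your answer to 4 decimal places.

10.3496

Sxx = Σx² − (Σx)²/n = 3605.31 − 2926.041667 = 679.268333
Sxy = Σxy − (Σx)(Σy)/n = 5314.1 − 4571.25 = 742.85
b = Sxy/Sxx = 742.85/679.268333 = 1.093603
a = ȳ − b·x̄ = 34.5 − 1.093603·22.083333 = 10.349597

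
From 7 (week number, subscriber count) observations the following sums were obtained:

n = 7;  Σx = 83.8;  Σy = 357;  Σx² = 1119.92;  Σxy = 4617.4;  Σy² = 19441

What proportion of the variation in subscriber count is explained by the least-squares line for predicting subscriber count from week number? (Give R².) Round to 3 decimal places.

Sxx = Σx² − (Σx)²/n = 1119.92 − 1003.205714 = 116.714286
Sxy = Σxy − (Σx)(Σy)/n = 4617.4 − 4273.8 = 343.6
Syy = Σy² − (Σy)²/n = 19441 − 18207 = 1234
R² = Sxy²/(Sxx·Syy) = (343.6)²/(116.714286·1234) = 0.819723

0.820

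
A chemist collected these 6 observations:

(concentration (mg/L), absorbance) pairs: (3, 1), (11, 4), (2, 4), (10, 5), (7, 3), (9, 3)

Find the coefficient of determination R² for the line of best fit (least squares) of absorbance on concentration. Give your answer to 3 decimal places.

n = 6, Σx = 42, Σy = 20, Σxy = 153, Σx² = 364, Σy² = 76
Sxx = Σx² − (Σx)²/n = 364 − 294 = 70
Sxy = Σxy − (Σx)(Σy)/n = 153 − 140 = 13
Syy = Σy² − (Σy)²/n = 76 − 66.666667 = 9.333333
R² = Sxy²/(Sxx·Syy) = (13)²/(70·9.333333) = 0.258673

0.259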